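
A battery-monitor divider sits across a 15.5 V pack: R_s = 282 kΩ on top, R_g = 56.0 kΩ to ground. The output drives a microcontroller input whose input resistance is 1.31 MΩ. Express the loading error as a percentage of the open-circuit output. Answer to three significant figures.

The divider's output (Thévenin) resistance is R_s‖R_g = 46.72 kΩ.
Fractional drop under load = R_th/(R_th + R_L) = 46.72 / (46.72 + 1310) = 0.03444.
So the output falls by 3.44 %.

3.44 %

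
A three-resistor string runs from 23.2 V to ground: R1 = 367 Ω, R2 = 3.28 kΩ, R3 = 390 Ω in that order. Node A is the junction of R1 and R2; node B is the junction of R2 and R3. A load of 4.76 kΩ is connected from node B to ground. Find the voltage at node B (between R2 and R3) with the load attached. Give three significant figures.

V ≈ 2.09 V

At node B, R3 is in parallel with the load: R3‖R_L = 360.5 Ω.
Below node A the resistance is R2 + (R3‖R_L) = 3640 Ω, so V_A = 23.2 × 3640/4007 = 21.08 V.
Then V_B = V_A × (R3‖R_L)/(R2 + R3‖R_L) = 21.08 × 360.5/3640 = 2.09 V.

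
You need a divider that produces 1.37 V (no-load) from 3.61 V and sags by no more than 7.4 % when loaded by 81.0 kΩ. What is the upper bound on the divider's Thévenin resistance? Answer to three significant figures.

R_th ≤ 6.47 kΩ

Loading drop = R_th/(R_th + R_L) ≤ 0.0740, so R_th ≤ R_L · ε/(1−ε) = 81.0 kΩ × 0.0740/0.9260 = 6.47 kΩ.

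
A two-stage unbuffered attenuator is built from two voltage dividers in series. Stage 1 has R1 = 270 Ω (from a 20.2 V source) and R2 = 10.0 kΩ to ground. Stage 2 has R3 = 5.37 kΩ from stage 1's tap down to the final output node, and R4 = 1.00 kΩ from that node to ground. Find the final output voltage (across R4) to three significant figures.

V_out ≈ 2.97 V

Stage 2 presents R3+R4 = 6370 Ω as a load on stage 1's tap.
Stage 1's lower leg becomes R2‖(R3+R4) = 3891 Ω, so V_mid = 20.2 × 3891/4161 = 18.89 V.
Stage 2 is itself unloaded: V_out = V_mid × R4/(R3+R4) = 18.89 × 1000/6370 = 2.97 V.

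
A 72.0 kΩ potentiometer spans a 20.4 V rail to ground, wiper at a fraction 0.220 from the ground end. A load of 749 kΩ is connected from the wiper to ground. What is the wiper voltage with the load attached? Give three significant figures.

V ≈ 4.42 V

The wiper splits the pot into (1−α)R = 56.16 kΩ above and αR = 15.84 kΩ below.
Lower section ‖ load = 15.51 kΩ.
V_wiper = 20.4 × 15.51/(56.16 + 15.51) = 4.42 V.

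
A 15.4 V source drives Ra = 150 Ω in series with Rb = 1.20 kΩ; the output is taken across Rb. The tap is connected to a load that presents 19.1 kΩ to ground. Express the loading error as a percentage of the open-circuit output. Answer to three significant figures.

0.693 %

The divider's output (Thévenin) resistance is Ra‖Rb = 133.3 Ω.
Fractional drop under load = R_th/(R_th + R_L) = 133.3 / (133.3 + 19100) = 0.006932.
So the output falls by 0.693 %.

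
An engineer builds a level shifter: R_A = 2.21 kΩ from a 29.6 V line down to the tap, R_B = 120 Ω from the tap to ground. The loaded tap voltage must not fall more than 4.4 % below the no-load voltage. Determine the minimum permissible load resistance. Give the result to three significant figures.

Output resistance R_th = R_A‖R_B = (2210 × 120)/2330 = 113.8 Ω.
The fractional drop is R_th/(R_th + R_L); requiring this ≤ 0.0440 gives R_L ≥ R_th(1/0.0440 − 1) = 113.8 × 21.73 = 2.47 kΩ.

R_L(min) ≈ 2.47 kΩ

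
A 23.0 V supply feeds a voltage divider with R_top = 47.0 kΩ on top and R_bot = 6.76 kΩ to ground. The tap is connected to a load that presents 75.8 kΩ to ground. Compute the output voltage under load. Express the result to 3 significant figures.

The load sits in parallel with R_bot: R_bot‖R_L = (6.76 × 75.8) / (6.76 + 75.8) = 6.206 kΩ.
V_out = 23.0 × 6.206 / (47.0 + 6.206) = 23.0 × 6.206/53.21 = 2.68 V.

V_out ≈ 2.68 V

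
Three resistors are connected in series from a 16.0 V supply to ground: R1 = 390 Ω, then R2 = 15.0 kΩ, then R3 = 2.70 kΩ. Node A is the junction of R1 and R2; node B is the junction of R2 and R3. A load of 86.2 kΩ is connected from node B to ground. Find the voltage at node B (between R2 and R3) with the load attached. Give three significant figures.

V ≈ 2.33 V

At node B, R3 is in parallel with the load: R3‖R_L = 2618 Ω.
Below node A the resistance is R2 + (R3‖R_L) = 17620 Ω, so V_A = 16.0 × 17620/18010 = 15.65 V.
Then V_B = V_A × (R3‖R_L)/(R2 + R3‖R_L) = 15.65 × 2618/17620 = 2.33 V.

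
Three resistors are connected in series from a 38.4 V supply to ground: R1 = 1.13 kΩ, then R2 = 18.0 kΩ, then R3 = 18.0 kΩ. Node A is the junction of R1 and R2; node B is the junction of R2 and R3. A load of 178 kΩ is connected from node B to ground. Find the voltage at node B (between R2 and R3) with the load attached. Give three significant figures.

V ≈ 17.7 V

At node B, R3 is in parallel with the load: R3‖R_L = 16.35 kΩ.
Below node A the resistance is R2 + (R3‖R_L) = 34.35 kΩ, so V_A = 38.4 × 34.35/35.48 = 37.18 V.
Then V_B = V_A × (R3‖R_L)/(R2 + R3‖R_L) = 37.18 × 16.35/34.35 = 17.7 V.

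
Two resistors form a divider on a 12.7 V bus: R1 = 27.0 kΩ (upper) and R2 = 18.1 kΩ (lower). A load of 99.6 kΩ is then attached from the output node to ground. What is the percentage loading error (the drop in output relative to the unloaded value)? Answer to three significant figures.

9.81 %

The divider's output (Thévenin) resistance is R1‖R2 = 10.84 kΩ.
Fractional drop under load = R_th/(R_th + R_L) = 10.84 / (10.84 + 99.6) = 0.09812.
So the output falls by 9.81 %.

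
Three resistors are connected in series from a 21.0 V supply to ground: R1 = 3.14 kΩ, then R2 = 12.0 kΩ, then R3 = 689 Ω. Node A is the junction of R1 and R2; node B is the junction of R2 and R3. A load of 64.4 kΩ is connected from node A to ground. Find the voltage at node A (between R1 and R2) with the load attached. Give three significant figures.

Below node A the series string R2+R3 = 12690 Ω sits in parallel with the 64400 Ω load: 10600 Ω.
V_A = 21.0 × 10600/(3140 + 10600) = 16.2 V.

V ≈ 16.2 V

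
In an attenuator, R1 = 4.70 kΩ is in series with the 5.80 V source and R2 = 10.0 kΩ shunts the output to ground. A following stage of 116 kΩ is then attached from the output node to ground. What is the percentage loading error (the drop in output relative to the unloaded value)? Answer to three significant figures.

2.68 %

The divider's output (Thévenin) resistance is R1‖R2 = 3.197 kΩ.
Fractional drop under load = R_th/(R_th + R_L) = 3.197 / (3.197 + 116) = 0.02682.
So the output falls by 2.68 %.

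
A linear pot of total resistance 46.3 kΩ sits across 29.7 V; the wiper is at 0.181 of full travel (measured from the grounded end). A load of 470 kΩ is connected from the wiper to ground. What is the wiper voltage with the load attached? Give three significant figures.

V ≈ 5.30 V

The wiper splits the pot into (1−α)R = 37.92 kΩ above and αR = 8.380 kΩ below.
Lower section ‖ load = 8.233 kΩ.
V_wiper = 29.7 × 8.233/(37.92 + 8.233) = 5.30 V.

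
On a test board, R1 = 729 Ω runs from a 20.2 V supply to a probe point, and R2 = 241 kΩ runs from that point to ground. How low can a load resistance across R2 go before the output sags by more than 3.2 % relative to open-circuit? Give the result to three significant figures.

Output resistance R_th = R1‖R2 = (729 × 241000)/241700 = 726.8 Ω.
The fractional drop is R_th/(R_th + R_L); requiring this ≤ 0.0320 gives R_L ≥ R_th(1/0.0320 − 1) = 726.8 × 30.25 = 22.0 kΩ.

R_L(min) ≈ 22.0 kΩ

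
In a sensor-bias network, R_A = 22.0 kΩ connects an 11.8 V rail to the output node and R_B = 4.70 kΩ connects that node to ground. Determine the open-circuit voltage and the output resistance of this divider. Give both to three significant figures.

V_th = 2.08 V, R_th = 3.87 kΩ

V_th is the open-circuit tap voltage: 11.8 × 4.70/(22.0 + 4.70) = 2.08 V.
With the supply zeroed, R_A and R_B appear in parallel from the tap: R_th = R_A‖R_B = (22.0 × 4.70)/26.70 = 3.87 kΩ.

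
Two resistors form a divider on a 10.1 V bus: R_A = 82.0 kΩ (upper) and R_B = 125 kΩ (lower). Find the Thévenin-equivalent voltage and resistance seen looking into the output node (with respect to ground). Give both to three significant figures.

V_th is the open-circuit tap voltage: 10.1 × 125/(82.0 + 125) = 6.10 V.
With the supply zeroed, R_A and R_B appear in parallel from the tap: R_th = R_A‖R_B = (82.0 × 125)/207.0 = 49.5 kΩ.

V_th = 6.10 V, R_th = 49.5 kΩ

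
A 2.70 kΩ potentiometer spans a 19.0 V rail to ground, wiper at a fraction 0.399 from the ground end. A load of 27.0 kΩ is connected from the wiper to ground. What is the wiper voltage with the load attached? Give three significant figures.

V ≈ 7.40 V

The wiper splits the pot into (1−α)R = 1.623 kΩ above and αR = 1.077 kΩ below.
Lower section ‖ load = 1.036 kΩ.
V_wiper = 19.0 × 1.036/(1.623 + 1.036) = 7.40 V.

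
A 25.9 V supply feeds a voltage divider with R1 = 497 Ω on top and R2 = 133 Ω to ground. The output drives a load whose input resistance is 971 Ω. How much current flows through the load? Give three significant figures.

R2‖R_L = 117.0 Ω; V_out = 25.9 × 117.0/614.0 = 4.935 V.
I_L = V_out / R_L = 4.935 / 971 Ω = 5.08 mA.

I_L ≈ 5.08 mA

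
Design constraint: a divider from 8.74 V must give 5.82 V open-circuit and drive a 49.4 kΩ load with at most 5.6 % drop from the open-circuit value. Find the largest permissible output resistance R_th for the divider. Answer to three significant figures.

Loading drop = R_th/(R_th + R_L) ≤ 0.0560, so R_th ≤ R_L · ε/(1−ε) = 49.4 kΩ × 0.0560/0.9440 = 2.93 kΩ.
(Any R1, R2 with R2/(R1+R2) = 0.666 and R1‖R2 ≤ 2.93 kΩ will meet the spec.)

R_th ≤ 2.93 kΩ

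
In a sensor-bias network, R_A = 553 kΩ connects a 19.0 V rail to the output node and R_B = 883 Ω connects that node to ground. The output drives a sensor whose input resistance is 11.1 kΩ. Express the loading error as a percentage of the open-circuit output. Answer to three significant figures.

The divider's output (Thévenin) resistance is R_A‖R_B = 881.6 Ω.
Fractional drop under load = R_th/(R_th + R_L) = 881.6 / (881.6 + 11100) = 0.07358.
So the output falls by 7.36 %.

7.36 %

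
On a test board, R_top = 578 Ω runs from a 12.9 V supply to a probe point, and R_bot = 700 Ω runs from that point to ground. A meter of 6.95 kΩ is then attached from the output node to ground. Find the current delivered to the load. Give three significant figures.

I_L ≈ 0.972 mA

R_bot‖R_L = 635.9 Ω; V_out = 12.9 × 635.9/1214 = 6.758 V.
I_L = V_out / R_L = 6.758 / 6.95 kΩ = 0.972 mA.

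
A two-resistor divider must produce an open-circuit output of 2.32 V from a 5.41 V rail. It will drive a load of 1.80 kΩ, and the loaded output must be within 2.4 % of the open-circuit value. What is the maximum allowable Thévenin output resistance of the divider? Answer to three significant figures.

R_th ≤ 44.3 Ω

Loading drop = R_th/(R_th + R_L) ≤ 0.0240, so R_th ≤ R_L · ε/(1−ε) = 1.80 kΩ × 0.0240/0.9760 = 44.3 Ω.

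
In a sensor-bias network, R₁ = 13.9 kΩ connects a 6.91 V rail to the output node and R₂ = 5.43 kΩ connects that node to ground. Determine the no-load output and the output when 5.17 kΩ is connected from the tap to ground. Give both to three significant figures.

Unloaded: 1.94 V; loaded: 1.11 V

Open-circuit: V = 6.91 × 5.43/(13.9 + 5.43) = 1.94 V.
With the load, R₂ becomes R₂‖R_L = 2.648 kΩ, so V = 6.91 × 2.648/16.55 = 1.11 V.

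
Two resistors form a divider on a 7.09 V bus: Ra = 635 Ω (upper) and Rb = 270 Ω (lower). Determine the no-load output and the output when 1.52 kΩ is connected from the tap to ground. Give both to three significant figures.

Open-circuit: V = 7.09 × 270/(635 + 270) = 2.12 V.
With the load, Rb becomes Rb‖R_L = 229.3 Ω, so V = 7.09 × 229.3/864.3 = 1.88 V.

Unloaded: 2.12 V; loaded: 1.88 V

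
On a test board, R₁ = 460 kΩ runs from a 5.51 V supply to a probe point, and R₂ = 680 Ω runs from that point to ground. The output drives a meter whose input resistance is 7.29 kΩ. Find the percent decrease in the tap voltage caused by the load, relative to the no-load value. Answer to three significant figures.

Unloaded V = 5.51 × 680/460700 = 0.0081332 V.
Loaded: R₂‖R_L = 622.0 Ω, giving V = 5.51 × 622.0/460600 = 0.0074402 V.
Drop = (0.0081332 − 0.0074402) / 0.0081332 = 8.52 %.

8.52 %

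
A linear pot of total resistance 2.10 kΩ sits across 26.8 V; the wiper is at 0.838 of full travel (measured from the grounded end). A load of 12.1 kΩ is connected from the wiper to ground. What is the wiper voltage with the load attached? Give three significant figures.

V ≈ 21.9 V

The wiper splits the pot into (1−α)R = 340.2 Ω above and αR = 1760 Ω below.
Lower section ‖ load = 1536 Ω.
V_wiper = 26.8 × 1536/(340.2 + 1536) = 21.9 V.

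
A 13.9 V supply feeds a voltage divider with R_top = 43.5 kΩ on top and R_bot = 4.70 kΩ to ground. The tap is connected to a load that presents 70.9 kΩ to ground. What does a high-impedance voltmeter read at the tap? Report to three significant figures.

V_out ≈ 1.28 V

The load sits in parallel with R_bot: R_bot‖R_L = (4.70 × 70.9) / (4.70 + 70.9) = 4.408 kΩ.
V_out = 13.9 × 4.408 / (43.5 + 4.408) = 13.9 × 4.408/47.91 = 1.28 V.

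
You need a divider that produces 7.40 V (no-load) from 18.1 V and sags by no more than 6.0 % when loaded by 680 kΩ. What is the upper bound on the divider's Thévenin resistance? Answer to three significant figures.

Loading drop = R_th/(R_th + R_L) ≤ 0.0600, so R_th ≤ R_L · ε/(1−ε) = 680 kΩ × 0.0600/0.9400 = 43.4 kΩ.
(Any R1, R2 with R2/(R1+R2) = 0.409 and R1‖R2 ≤ 43.4 kΩ will meet the spec.)

R_th ≤ 43.4 kΩ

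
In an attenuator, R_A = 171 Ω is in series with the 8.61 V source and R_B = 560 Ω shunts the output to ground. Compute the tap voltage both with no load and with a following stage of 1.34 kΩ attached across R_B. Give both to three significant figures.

Unloaded: 6.60 V; loaded: 6.01 V

Open-circuit: V = 8.61 × 560/(171 + 560) = 6.60 V.
With the load, R_B becomes R_B‖R_L = 394.9 Ω, so V = 8.61 × 394.9/565.9 = 6.01 V.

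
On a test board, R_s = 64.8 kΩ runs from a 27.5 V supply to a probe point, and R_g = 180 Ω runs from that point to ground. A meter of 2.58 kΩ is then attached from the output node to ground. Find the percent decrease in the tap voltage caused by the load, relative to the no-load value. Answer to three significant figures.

6.50 %

The divider's output (Thévenin) resistance is R_s‖R_g = 179.5 Ω.
Fractional drop under load = R_th/(R_th + R_L) = 179.5 / (179.5 + 2580) = 0.06505.
So the output falls by 6.50 %.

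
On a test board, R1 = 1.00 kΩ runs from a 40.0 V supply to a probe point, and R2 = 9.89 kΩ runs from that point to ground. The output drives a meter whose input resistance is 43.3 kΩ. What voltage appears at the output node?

V_out ≈ 35.6 V

The load sits in parallel with R2: R2‖R_L = (9.89 × 43.3) / (9.89 + 43.3) = 8.051 kΩ.
V_out = 40.0 × 8.051 / (1.00 + 8.051) = 40.0 × 8.051/9.051 = 35.6 V.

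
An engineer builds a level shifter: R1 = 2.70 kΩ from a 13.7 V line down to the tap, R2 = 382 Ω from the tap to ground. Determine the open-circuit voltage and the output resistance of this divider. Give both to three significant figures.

V_th is the open-circuit tap voltage: 13.7 × 382/(2700 + 382) = 1.70 V.
With the supply zeroed, R1 and R2 appear in parallel from the tap: R_th = R1‖R2 = (2700 × 382)/3082 = 335 Ω.

V_th = 1.70 V, R_th = 335 Ω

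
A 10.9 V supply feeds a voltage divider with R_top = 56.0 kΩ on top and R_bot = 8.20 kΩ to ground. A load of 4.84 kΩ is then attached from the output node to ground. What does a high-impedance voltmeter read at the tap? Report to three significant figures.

V_out ≈ 0.562 V

The load sits in parallel with R_bot: R_bot‖R_L = (8.20 × 4.84) / (8.20 + 4.84) = 3.044 kΩ.
V_out = 10.9 × 3.044 / (56.0 + 3.044) = 10.9 × 3.044/59.04 = 0.562 V.
(Unloaded it would have been 1.39 V.)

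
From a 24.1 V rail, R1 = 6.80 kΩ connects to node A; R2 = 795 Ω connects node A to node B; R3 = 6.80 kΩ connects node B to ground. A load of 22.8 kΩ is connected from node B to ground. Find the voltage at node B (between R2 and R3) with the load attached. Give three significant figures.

At node B, R3 is in parallel with the load: R3‖R_L = 5238 Ω.
Below node A the resistance is R2 + (R3‖R_L) = 6033 Ω, so V_A = 24.1 × 6033/12830 = 11.33 V.
Then V_B = V_A × (R3‖R_L)/(R2 + R3‖R_L) = 11.33 × 5238/6033 = 9.84 V.

V ≈ 9.84 V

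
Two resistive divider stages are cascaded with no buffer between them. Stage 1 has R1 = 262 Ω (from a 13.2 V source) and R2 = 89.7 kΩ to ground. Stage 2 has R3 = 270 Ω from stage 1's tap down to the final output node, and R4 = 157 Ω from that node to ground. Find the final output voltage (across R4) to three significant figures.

V_out ≈ 3.00 V

Stage 2 presents R3+R4 = 427.0 Ω as a load on stage 1's tap.
Stage 1's lower leg becomes R2‖(R3+R4) = 425.0 Ω, so V_mid = 13.2 × 425.0/687.0 = 8.166 V.
Stage 2 is itself unloaded: V_out = V_mid × R4/(R3+R4) = 8.166 × 157/427.0 = 3.00 V.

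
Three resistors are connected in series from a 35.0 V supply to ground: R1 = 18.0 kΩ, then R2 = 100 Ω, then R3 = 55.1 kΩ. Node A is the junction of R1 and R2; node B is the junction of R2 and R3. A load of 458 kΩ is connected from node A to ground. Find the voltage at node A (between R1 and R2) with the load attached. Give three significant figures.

V ≈ 25.6 V

Below node A the series string R2+R3 = 55200 Ω sits in parallel with the 458000 Ω load: 49260 Ω.
V_A = 35.0 × 49260/(18000 + 49260) = 25.6 V.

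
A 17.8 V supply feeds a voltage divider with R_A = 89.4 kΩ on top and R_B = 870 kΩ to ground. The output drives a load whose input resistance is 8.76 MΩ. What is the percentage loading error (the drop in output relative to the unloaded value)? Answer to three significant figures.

0.917 %

The divider's output (Thévenin) resistance is R_A‖R_B = 81.07 kΩ.
Fractional drop under load = R_th/(R_th + R_L) = 81.07 / (81.07 + 8760) = 0.009170.
So the output falls by 0.917 %.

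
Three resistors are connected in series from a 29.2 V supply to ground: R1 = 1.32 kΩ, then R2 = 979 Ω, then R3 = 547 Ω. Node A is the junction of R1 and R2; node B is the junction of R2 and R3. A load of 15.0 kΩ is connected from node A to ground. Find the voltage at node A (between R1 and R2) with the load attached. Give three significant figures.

V ≈ 15.0 V

Below node A the series string R2+R3 = 1526 Ω sits in parallel with the 15000 Ω load: 1385 Ω.
V_A = 29.2 × 1385/(1320 + 1385) = 15.0 V.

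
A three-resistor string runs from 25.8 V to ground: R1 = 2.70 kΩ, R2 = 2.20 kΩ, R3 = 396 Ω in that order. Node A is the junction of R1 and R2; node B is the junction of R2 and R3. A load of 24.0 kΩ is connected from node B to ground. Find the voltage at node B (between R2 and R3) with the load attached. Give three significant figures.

V ≈ 1.90 V

At node B, R3 is in parallel with the load: R3‖R_L = 389.6 Ω.
Below node A the resistance is R2 + (R3‖R_L) = 2590 Ω, so V_A = 25.8 × 2590/5290 = 12.63 V.
Then V_B = V_A × (R3‖R_L)/(R2 + R3‖R_L) = 12.63 × 389.6/2590 = 1.90 V.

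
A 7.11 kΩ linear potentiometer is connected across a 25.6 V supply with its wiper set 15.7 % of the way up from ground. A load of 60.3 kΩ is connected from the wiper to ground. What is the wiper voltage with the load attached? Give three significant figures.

The wiper splits the pot into (1−α)R = 5.994 kΩ above and αR = 1.116 kΩ below.
Lower section ‖ load = 1.096 kΩ.
V_wiper = 25.6 × 1.096/(5.994 + 1.096) = 3.96 V.

V ≈ 3.96 V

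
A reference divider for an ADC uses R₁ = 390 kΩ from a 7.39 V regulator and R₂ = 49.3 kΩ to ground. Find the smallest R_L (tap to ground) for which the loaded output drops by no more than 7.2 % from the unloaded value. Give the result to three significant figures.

Output resistance R_th = R₁‖R₂ = (390 × 49.3)/439.3 = 43.77 kΩ.
The fractional drop is R_th/(R_th + R_L); requiring this ≤ 0.0720 gives R_L ≥ R_th(1/0.0720 − 1) = 43.77 × 12.89 = 564 kΩ.

R_L(min) ≈ 564 kΩ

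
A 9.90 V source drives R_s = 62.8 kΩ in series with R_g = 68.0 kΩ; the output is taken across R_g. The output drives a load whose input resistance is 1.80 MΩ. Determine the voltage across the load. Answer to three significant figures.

V_out ≈ 5.06 V

The load sits in parallel with R_g: R_g‖R_L = (68.0 × 1800) / (68.0 + 1800) = 65.52 kΩ.
V_out = 9.90 × 65.52 / (62.8 + 65.52) = 9.90 × 65.52/128.3 = 5.06 V.
(Unloaded it would have been 5.15 V.)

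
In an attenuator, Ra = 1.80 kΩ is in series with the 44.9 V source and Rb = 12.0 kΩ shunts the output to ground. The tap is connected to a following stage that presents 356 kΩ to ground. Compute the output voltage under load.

V_out ≈ 38.9 V

The load sits in parallel with Rb: Rb‖R_L = (12.0 × 356) / (12.0 + 356) = 11.61 kΩ.
V_out = 44.9 × 11.61 / (1.80 + 11.61) = 44.9 × 11.61/13.41 = 38.9 V.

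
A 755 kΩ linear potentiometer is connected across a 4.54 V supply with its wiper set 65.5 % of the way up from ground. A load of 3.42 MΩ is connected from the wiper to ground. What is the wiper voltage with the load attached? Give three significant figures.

The wiper splits the pot into (1−α)R = 260.5 kΩ above and αR = 494.5 kΩ below.
Lower section ‖ load = 432.1 kΩ.
V_wiper = 4.54 × 432.1/(260.5 + 432.1) = 2.83 V.

V ≈ 2.83 V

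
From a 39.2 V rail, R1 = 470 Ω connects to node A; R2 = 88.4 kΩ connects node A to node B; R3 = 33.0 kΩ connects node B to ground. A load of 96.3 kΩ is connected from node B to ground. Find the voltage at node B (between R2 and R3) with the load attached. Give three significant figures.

At node B, R3 is in parallel with the load: R3‖R_L = 24580 Ω.
Below node A the resistance is R2 + (R3‖R_L) = 113000 Ω, so V_A = 39.2 × 113000/113400 = 39.04 V.
Then V_B = V_A × (R3‖R_L)/(R2 + R3‖R_L) = 39.04 × 24580/113000 = 8.49 V.

V ≈ 8.49 V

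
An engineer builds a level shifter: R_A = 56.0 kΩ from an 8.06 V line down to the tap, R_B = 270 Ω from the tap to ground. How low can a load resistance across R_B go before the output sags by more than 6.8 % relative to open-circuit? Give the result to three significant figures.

Output resistance R_th = R_A‖R_B = (56000 × 270)/56270 = 268.7 Ω.
The fractional drop is R_th/(R_th + R_L); requiring this ≤ 0.0680 gives R_L ≥ R_th(1/0.0680 − 1) = 268.7 × 13.71 = 3.68 kΩ.

R_L(min) ≈ 3.68 kΩ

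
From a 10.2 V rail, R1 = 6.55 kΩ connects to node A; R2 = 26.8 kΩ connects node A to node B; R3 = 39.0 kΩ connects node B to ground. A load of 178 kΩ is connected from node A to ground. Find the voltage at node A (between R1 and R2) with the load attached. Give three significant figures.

Below node A the series string R2+R3 = 65.80 kΩ sits in parallel with the 178 kΩ load: 48.04 kΩ.
V_A = 10.2 × 48.04/(6.55 + 48.04) = 8.98 V.

V ≈ 8.98 V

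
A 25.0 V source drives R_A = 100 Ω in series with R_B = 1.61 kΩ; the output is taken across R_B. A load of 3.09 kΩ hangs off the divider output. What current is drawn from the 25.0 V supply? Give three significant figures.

R_B‖R_L = 1058 Ω, so the source sees R_A + R_B‖R_L = 1158 Ω.
I = 25.0 V / 1158 Ω = 21.6 mA.

I ≈ 21.6 mA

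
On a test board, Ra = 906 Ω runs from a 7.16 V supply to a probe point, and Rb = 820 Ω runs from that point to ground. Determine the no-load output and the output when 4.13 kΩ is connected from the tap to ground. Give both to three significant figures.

Open-circuit: V = 7.16 × 820/(906 + 820) = 3.40 V.
With the load, Rb becomes Rb‖R_L = 684.2 Ω, so V = 7.16 × 684.2/1590 = 3.08 V.

Unloaded: 3.40 V; loaded: 3.08 V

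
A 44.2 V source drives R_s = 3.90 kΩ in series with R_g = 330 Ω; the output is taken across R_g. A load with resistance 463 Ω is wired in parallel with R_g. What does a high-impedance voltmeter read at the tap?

V_out ≈ 2.08 V

The load sits in parallel with R_g: R_g‖R_L = (330 × 463) / (330 + 463) = 192.7 Ω.
V_out = 44.2 × 192.7 / (3900 + 192.7) = 44.2 × 192.7/4093 = 2.08 V.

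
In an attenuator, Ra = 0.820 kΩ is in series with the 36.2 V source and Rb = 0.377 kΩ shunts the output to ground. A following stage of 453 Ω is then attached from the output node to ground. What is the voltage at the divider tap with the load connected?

The load sits in parallel with Rb: Rb‖R_L = (377 × 453) / (377 + 453) = 205.8 Ω.
V_out = 36.2 × 205.8 / (820 + 205.8) = 36.2 × 205.8/1026 = 7.26 V.

V_out ≈ 7.26 V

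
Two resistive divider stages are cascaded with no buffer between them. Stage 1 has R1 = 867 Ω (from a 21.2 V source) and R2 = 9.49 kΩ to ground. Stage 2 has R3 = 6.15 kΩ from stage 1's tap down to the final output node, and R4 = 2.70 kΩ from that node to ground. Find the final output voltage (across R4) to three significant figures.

V_out ≈ 5.44 V

Stage 2 presents R3+R4 = 8850 Ω as a load on stage 1's tap.
Stage 1's lower leg becomes R2‖(R3+R4) = 4579 Ω, so V_mid = 21.2 × 4579/5446 = 17.83 V.
Stage 2 is itself unloaded: V_out = V_mid × R4/(R3+R4) = 17.83 × 2700/8850 = 5.44 V.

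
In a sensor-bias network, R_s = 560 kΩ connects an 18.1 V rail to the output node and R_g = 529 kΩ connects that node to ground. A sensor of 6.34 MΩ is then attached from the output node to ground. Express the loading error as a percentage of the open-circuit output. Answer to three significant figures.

The divider's output (Thévenin) resistance is R_s‖R_g = 272.0 kΩ.
Fractional drop under load = R_th/(R_th + R_L) = 272.0 / (272.0 + 6340) = 0.04114.
So the output falls by 4.11 %.

4.11 %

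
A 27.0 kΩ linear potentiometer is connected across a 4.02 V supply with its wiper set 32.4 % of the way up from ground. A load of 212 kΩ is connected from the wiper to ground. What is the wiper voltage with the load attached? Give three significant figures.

V ≈ 1.27 V

The wiper splits the pot into (1−α)R = 18.25 kΩ above and αR = 8.748 kΩ below.
Lower section ‖ load = 8.401 kΩ.
V_wiper = 4.02 × 8.401/(18.25 + 8.401) = 1.27 V.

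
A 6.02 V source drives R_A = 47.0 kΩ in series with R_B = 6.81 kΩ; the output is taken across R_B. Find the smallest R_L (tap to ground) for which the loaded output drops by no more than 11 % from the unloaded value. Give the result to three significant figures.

R_L(min) ≈ 48.1 kΩ

Output resistance R_th = R_A‖R_B = (47.0 × 6.81)/53.81 = 5.948 kΩ.
The fractional drop is R_th/(R_th + R_L); requiring this ≤ 0.110 gives R_L ≥ R_th(1/0.110 − 1) = 5.948 × 8.091 = 48.1 kΩ.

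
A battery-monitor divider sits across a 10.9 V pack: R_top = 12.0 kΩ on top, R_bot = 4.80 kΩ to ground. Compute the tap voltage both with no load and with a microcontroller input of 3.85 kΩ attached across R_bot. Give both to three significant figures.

Unloaded: 3.11 V; loaded: 1.65 V

Open-circuit: V = 10.9 × 4.80/(12.0 + 4.80) = 3.11 V.
With the load, R_bot becomes R_bot‖R_L = 2.136 kΩ, so V = 10.9 × 2.136/14.14 = 1.65 V.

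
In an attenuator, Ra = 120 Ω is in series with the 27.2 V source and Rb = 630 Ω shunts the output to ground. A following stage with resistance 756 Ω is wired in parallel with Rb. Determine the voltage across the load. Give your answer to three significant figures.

V_out ≈ 20.2 V

The load sits in parallel with Rb: Rb‖R_L = (630 × 756) / (630 + 756) = 343.6 Ω.
V_out = 27.2 × 343.6 / (120 + 343.6) = 27.2 × 343.6/463.6 = 20.2 V.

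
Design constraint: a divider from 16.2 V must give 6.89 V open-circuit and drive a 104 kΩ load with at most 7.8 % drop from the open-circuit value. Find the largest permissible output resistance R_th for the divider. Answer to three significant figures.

Loading drop = R_th/(R_th + R_L) ≤ 0.0780, so R_th ≤ R_L · ε/(1−ε) = 104 kΩ × 0.0780/0.9220 = 8.80 kΩ.
(Any R1, R2 with R2/(R1+R2) = 0.425 and R1‖R2 ≤ 8.80 kΩ will meet the spec.)

R_th ≤ 8.80 kΩ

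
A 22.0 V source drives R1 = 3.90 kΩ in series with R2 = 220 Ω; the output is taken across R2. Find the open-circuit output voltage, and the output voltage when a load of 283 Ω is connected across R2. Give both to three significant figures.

Unloaded: 1.17 V; loaded: 0.677 V

Open-circuit: V = 22.0 × 220/(3900 + 220) = 1.17 V.
With the load, R2 becomes R2‖R_L = 123.8 Ω, so V = 22.0 × 123.8/4024 = 0.677 V.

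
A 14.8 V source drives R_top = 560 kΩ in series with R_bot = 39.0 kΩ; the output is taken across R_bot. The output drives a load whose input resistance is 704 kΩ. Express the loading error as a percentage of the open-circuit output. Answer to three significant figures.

The divider's output (Thévenin) resistance is R_top‖R_bot = 36.46 kΩ.
Fractional drop under load = R_th/(R_th + R_L) = 36.46 / (36.46 + 704) = 0.04924.
So the output falls by 4.92 %.

4.92 %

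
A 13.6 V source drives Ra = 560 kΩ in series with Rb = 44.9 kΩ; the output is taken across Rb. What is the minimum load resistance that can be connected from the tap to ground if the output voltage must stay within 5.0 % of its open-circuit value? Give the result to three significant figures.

R_L(min) ≈ 790 kΩ

Output resistance R_th = Ra‖Rb = (560 × 44.9)/604.9 = 41.57 kΩ.
The fractional drop is R_th/(R_th + R_L); requiring this ≤ 0.0500 gives R_L ≥ R_th(1/0.0500 − 1) = 41.57 × 19.00 = 790 kΩ.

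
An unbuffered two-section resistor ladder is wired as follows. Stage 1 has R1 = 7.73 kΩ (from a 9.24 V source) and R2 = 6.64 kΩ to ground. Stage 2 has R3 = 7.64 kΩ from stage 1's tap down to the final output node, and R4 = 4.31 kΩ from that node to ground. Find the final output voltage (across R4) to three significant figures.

Stage 2 presents R3+R4 = 11.95 kΩ as a load on stage 1's tap.
Stage 1's lower leg becomes R2‖(R3+R4) = 4.268 kΩ, so V_mid = 9.24 × 4.268/12.00 = 3.287 V.
Stage 2 is itself unloaded: V_out = V_mid × R4/(R3+R4) = 3.287 × 4.31/11.95 = 1.19 V.

V_out ≈ 1.19 V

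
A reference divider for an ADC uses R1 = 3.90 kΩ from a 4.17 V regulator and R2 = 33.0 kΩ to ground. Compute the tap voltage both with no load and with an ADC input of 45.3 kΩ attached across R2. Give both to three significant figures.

Unloaded: 3.73 V; loaded: 3.46 V

Open-circuit: V = 4.17 × 33.0/(3.90 + 33.0) = 3.73 V.
With the load, R2 becomes R2‖R_L = 19.09 kΩ, so V = 4.17 × 19.09/22.99 = 3.46 V.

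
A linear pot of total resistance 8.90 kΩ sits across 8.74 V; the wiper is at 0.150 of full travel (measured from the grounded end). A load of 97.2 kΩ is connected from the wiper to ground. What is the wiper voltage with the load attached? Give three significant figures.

V ≈ 1.30 V

The wiper splits the pot into (1−α)R = 7.565 kΩ above and αR = 1.335 kΩ below.
Lower section ‖ load = 1.317 kΩ.
V_wiper = 8.74 × 1.317/(7.565 + 1.317) = 1.30 V.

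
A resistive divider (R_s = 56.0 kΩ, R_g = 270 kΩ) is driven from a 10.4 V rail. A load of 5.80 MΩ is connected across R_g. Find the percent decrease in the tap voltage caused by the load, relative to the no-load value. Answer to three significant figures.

0.793 %

The divider's output (Thévenin) resistance is R_s‖R_g = 46.38 kΩ.
Fractional drop under load = R_th/(R_th + R_L) = 46.38 / (46.38 + 5800) = 0.007933.
So the output falls by 0.793 %.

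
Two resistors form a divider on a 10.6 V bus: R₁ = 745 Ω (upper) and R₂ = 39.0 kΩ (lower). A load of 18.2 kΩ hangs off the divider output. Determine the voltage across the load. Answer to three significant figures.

V_out ≈ 10.0 V

The load sits in parallel with R₂: R₂‖R_L = (39000 × 18200) / (39000 + 18200) = 12410 Ω.
V_out = 10.6 × 12410 / (745 + 12410) = 10.6 × 12410/13150 = 10.0 V.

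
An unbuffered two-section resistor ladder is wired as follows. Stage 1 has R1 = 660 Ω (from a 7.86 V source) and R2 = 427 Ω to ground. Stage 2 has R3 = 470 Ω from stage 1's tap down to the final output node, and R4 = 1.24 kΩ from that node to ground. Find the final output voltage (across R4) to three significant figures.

Stage 2 presents R3+R4 = 1710 Ω as a load on stage 1's tap.
Stage 1's lower leg becomes R2‖(R3+R4) = 341.7 Ω, so V_mid = 7.86 × 341.7/1002 = 2.681 V.
Stage 2 is itself unloaded: V_out = V_mid × R4/(R3+R4) = 2.681 × 1240/1710 = 1.94 V.

V_out ≈ 1.94 V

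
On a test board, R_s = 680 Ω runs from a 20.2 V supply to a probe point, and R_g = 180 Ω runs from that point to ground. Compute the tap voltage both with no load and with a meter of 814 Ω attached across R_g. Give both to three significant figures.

Unloaded: 4.23 V; loaded: 3.60 V

Open-circuit: V = 20.2 × 180/(680 + 180) = 4.23 V.
With the load, R_g becomes R_g‖R_L = 147.4 Ω, so V = 20.2 × 147.4/827.4 = 3.60 V.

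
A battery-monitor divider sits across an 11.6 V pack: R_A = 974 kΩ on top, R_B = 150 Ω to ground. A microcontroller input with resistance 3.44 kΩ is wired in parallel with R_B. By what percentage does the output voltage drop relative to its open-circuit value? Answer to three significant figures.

4.18 %

The divider's output (Thévenin) resistance is R_A‖R_B = 150.0 Ω.
Fractional drop under load = R_th/(R_th + R_L) = 150.0 / (150.0 + 3440) = 0.04178.
So the output falls by 4.18 %.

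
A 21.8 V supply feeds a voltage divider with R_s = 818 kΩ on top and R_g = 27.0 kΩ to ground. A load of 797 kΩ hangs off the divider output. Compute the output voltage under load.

The load sits in parallel with R_g: R_g‖R_L = (27.0 × 797) / (27.0 + 797) = 26.12 kΩ.
V_out = 21.8 × 26.12 / (818 + 26.12) = 21.8 × 26.12/844.1 = 0.674 V.
(Unloaded it would have been 0.697 V.)

V_out ≈ 0.674 V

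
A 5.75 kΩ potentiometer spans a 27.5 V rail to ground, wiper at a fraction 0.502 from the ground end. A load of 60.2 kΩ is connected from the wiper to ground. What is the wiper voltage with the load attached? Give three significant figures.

The wiper splits the pot into (1−α)R = 2.864 kΩ above and αR = 2.886 kΩ below.
Lower section ‖ load = 2.754 kΩ.
V_wiper = 27.5 × 2.754/(2.864 + 2.754) = 13.5 V.

V ≈ 13.5 V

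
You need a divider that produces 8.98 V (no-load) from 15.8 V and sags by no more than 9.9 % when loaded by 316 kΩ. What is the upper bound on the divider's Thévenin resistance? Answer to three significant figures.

R_th ≤ 34.7 kΩ

Loading drop = R_th/(R_th + R_L) ≤ 0.0990, so R_th ≤ R_L · ε/(1−ε) = 316 kΩ × 0.0990/0.9010 = 34.7 kΩ.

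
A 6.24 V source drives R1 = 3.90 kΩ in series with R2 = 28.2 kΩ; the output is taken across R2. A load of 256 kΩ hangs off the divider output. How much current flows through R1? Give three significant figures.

R2‖R_L = 25.40 kΩ, so the source sees R1 + R2‖R_L = 29.30 kΩ.
I = 6.24 V / 29.30 kΩ = 0.213 mA.

I ≈ 0.213 mA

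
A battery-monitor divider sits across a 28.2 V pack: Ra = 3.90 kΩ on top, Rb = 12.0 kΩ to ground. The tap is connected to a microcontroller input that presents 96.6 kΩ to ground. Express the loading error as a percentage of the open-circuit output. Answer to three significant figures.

The divider's output (Thévenin) resistance is Ra‖Rb = 2.943 kΩ.
Fractional drop under load = R_th/(R_th + R_L) = 2.943 / (2.943 + 96.6) = 0.02957.
So the output falls by 2.96 %.

2.96 %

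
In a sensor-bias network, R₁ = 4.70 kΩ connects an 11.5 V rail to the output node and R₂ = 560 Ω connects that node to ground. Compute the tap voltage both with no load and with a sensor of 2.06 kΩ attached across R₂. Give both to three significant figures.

Unloaded: 1.22 V; loaded: 0.985 V

Open-circuit: V = 11.5 × 560/(4700 + 560) = 1.22 V.
With the load, R₂ becomes R₂‖R_L = 440.3 Ω, so V = 11.5 × 440.3/5140 = 0.985 V.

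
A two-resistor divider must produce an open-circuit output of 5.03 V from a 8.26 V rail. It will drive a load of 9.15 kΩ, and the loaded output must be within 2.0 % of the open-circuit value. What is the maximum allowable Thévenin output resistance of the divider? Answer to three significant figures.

R_th ≤ 187 Ω

Loading drop = R_th/(R_th + R_L) ≤ 0.0200, so R_th ≤ R_L · ε/(1−ε) = 9.15 kΩ × 0.0200/0.9800 = 187 Ω.
(Any R1, R2 with R2/(R1+R2) = 0.609 and R1‖R2 ≤ 187 Ω will meet the spec.)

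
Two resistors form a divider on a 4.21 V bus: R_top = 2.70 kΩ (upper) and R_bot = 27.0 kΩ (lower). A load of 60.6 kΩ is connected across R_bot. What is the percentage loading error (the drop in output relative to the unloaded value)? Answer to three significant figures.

The divider's output (Thévenin) resistance is R_top‖R_bot = 2.455 kΩ.
Fractional drop under load = R_th/(R_th + R_L) = 2.455 / (2.455 + 60.6) = 0.03893.
So the output falls by 3.89 %.

3.89 %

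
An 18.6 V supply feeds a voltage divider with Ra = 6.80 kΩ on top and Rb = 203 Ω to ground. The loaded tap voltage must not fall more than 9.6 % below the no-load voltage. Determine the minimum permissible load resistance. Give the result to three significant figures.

Output resistance R_th = Ra‖Rb = (6800 × 203)/7003 = 197.1 Ω.
The fractional drop is R_th/(R_th + R_L); requiring this ≤ 0.0960 gives R_L ≥ R_th(1/0.0960 − 1) = 197.1 × 9.417 = 1.86 kΩ.

R_L(min) ≈ 1.86 kΩ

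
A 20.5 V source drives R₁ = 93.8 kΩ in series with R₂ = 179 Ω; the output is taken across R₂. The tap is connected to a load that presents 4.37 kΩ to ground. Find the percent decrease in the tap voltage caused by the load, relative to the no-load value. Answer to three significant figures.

3.93 %

The divider's output (Thévenin) resistance is R₁‖R₂ = 178.7 Ω.
Fractional drop under load = R_th/(R_th + R_L) = 178.7 / (178.7 + 4370) = 0.03928.
So the output falls by 3.93 %.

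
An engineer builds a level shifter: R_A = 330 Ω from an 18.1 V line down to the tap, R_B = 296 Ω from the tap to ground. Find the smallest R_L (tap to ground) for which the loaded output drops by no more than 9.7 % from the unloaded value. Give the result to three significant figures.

R_L(min) ≈ 1.45 kΩ

Output resistance R_th = R_A‖R_B = (330 × 296)/626.0 = 156.0 Ω.
The fractional drop is R_th/(R_th + R_L); requiring this ≤ 0.0970 gives R_L ≥ R_th(1/0.0970 − 1) = 156.0 × 9.309 = 1.45 kΩ.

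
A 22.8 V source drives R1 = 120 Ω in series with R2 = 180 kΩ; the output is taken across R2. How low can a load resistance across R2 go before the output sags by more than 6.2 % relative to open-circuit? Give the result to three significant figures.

R_L(min) ≈ 1.81 kΩ

Output resistance R_th = R1‖R2 = (120 × 180000)/180100 = 119.9 Ω.
The fractional drop is R_th/(R_th + R_L); requiring this ≤ 0.0620 gives R_L ≥ R_th(1/0.0620 − 1) = 119.9 × 15.13 = 1.81 kΩ.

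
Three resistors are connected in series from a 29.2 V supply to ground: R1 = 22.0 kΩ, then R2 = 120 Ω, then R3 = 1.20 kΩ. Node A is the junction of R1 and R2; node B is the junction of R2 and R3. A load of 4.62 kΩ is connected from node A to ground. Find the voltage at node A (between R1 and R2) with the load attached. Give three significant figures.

Below node A the series string R2+R3 = 1320 Ω sits in parallel with the 4620 Ω load: 1027 Ω.
V_A = 29.2 × 1027/(22000 + 1027) = 1.30 V.

V ≈ 1.30 V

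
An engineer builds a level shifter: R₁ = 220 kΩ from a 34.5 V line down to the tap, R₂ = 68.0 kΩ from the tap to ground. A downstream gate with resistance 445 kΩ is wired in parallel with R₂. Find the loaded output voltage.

The load sits in parallel with R₂: R₂‖R_L = (68.0 × 445) / (68.0 + 445) = 58.99 kΩ.
V_out = 34.5 × 58.99 / (220 + 58.99) = 34.5 × 58.99/279.0 = 7.29 V.

V_out ≈ 7.29 V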